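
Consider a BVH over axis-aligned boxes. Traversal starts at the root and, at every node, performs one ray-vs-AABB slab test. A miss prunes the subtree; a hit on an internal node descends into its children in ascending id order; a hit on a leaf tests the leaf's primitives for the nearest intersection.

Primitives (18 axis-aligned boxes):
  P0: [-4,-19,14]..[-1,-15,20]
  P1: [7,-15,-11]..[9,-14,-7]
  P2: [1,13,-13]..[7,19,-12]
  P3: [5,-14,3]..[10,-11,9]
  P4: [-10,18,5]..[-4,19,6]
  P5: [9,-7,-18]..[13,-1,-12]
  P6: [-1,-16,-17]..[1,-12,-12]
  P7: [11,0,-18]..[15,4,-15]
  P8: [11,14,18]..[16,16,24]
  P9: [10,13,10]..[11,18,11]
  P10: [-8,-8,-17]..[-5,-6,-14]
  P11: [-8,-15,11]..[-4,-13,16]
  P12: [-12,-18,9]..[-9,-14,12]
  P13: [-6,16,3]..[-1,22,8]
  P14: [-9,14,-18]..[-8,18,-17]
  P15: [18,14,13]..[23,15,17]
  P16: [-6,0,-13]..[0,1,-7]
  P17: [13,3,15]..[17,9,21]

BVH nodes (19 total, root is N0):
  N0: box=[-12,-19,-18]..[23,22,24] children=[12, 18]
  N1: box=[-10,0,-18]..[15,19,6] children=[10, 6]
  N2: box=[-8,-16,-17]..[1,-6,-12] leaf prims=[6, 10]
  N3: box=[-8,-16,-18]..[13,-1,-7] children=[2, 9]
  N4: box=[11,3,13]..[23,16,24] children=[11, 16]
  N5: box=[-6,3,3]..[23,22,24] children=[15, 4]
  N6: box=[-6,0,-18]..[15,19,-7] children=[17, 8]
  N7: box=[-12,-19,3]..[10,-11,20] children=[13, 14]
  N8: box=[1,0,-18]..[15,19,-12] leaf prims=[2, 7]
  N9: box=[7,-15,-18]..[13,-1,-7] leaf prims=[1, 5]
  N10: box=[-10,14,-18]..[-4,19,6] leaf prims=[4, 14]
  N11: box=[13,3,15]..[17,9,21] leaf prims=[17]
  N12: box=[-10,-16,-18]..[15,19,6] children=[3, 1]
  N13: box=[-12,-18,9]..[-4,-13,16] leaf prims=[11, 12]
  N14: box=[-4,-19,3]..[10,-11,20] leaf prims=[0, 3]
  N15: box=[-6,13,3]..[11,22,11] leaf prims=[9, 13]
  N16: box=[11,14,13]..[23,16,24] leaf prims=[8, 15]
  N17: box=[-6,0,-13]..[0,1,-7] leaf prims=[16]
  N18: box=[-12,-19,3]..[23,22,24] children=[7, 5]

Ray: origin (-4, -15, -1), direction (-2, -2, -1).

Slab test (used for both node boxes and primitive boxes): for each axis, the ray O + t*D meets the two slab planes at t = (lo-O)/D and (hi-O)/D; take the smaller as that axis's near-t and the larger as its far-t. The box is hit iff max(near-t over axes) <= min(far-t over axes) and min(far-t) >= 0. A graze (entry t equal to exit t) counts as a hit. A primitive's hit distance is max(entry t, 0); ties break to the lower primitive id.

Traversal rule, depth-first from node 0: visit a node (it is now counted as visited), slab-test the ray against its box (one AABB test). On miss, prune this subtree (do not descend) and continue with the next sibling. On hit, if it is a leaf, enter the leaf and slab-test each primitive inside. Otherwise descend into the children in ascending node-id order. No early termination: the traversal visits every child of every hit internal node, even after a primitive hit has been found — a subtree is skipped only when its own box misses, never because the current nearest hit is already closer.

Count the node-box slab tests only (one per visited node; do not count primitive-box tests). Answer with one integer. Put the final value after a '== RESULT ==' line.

Walk:
N0 x:[-27/2,4] y:[-37/2,2] z:[-25,17] -> hit [-27/2,2], descend [12, 18]
  N12 x:[-19/2,3] y:[-17,1/2] z:[-7,17] -> hit [-7,1/2], descend [1, 3]
    N1 x:[-19/2,3] y:[-17,-15/2] z:[-7,17] -> miss, prune
    N3 x:[-17/2,2] y:[-7,1/2] z:[6,17] -> miss, prune
  N18 x:[-27/2,4] y:[-37/2,2] z:[-25,-4] -> miss, prune

Summary -> nodes [0, 12, 1, 3, 18]; box-tests=5; leaf-entries=0; first=miss

== RESULT ==
5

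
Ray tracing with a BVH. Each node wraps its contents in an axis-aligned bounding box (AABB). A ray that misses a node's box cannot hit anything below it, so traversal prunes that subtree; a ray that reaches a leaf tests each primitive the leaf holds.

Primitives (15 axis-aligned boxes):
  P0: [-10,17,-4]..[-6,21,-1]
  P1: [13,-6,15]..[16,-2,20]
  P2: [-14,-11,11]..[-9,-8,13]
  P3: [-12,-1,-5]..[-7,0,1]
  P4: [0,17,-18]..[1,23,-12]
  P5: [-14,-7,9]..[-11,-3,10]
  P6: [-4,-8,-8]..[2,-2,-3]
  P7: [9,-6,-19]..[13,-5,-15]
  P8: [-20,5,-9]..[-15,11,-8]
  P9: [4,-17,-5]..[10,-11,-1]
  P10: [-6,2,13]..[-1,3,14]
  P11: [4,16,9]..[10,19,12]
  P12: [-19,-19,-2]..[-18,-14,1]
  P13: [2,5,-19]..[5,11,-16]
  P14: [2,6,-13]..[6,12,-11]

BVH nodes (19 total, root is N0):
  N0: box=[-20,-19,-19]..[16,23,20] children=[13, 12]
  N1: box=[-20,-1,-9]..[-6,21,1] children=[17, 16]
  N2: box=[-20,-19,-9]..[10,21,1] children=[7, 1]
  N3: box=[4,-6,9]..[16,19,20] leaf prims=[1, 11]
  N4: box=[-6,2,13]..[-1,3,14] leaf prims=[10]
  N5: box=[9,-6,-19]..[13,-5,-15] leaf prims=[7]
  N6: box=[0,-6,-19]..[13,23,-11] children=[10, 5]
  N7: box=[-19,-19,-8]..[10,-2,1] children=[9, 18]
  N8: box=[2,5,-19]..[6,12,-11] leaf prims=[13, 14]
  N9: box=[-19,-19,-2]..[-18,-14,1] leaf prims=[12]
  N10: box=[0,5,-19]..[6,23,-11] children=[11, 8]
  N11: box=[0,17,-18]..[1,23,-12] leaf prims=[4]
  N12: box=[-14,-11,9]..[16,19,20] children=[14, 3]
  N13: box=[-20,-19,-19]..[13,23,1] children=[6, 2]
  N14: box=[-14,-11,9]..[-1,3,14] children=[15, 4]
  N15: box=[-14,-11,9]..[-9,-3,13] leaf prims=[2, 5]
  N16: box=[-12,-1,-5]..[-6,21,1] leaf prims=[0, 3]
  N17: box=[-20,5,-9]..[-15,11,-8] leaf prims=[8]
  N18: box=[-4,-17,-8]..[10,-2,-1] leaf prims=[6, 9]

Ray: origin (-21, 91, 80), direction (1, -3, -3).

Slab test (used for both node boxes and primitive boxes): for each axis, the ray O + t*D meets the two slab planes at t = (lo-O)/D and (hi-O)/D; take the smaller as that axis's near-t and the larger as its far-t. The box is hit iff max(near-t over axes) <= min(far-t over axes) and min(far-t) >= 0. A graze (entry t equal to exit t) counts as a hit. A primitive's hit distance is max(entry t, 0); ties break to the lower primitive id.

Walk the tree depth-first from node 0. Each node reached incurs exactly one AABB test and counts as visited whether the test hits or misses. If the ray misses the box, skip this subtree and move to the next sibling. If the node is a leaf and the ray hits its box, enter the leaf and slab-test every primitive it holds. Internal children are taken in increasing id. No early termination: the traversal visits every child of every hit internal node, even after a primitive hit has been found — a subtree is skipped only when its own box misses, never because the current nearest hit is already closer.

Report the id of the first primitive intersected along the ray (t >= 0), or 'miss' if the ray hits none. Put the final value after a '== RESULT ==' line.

Walk:
N0 x:[1,37] y:[68/3,110/3] z:[20,33] -> hit [68/3,33], descend [12, 13]
  N12 x:[7,37] y:[24,34] z:[20,71/3] -> miss, prune
  N13 x:[1,34] y:[68/3,110/3] z:[79/3,33] -> hit [79/3,33], descend [2, 6]
    N2 x:[1,31] y:[70/3,110/3] z:[79/3,89/3] -> hit [79/3,89/3], descend [1, 7]
      N1 x:[1,15] y:[70/3,92/3] z:[79/3,89/3] -> miss, prune
      N7 x:[2,31] y:[31,110/3] z:[79/3,88/3] -> miss, prune
    N6 x:[21,34] y:[68/3,97/3] z:[91/3,33] -> hit [91/3,97/3], descend [5, 10]
      N5 x:[30,34] y:[32,97/3] z:[95/3,33] -> hit [32,97/3] leaf, test {P7@t=32}
      N10 x:[21,27] y:[68/3,86/3] z:[91/3,33] -> miss, prune

order=[0, 12, 13, 2, 1, 7, 6, 5, 10]  |boxes|=9  |leaves|=1  hit=P7

== RESULT ==
7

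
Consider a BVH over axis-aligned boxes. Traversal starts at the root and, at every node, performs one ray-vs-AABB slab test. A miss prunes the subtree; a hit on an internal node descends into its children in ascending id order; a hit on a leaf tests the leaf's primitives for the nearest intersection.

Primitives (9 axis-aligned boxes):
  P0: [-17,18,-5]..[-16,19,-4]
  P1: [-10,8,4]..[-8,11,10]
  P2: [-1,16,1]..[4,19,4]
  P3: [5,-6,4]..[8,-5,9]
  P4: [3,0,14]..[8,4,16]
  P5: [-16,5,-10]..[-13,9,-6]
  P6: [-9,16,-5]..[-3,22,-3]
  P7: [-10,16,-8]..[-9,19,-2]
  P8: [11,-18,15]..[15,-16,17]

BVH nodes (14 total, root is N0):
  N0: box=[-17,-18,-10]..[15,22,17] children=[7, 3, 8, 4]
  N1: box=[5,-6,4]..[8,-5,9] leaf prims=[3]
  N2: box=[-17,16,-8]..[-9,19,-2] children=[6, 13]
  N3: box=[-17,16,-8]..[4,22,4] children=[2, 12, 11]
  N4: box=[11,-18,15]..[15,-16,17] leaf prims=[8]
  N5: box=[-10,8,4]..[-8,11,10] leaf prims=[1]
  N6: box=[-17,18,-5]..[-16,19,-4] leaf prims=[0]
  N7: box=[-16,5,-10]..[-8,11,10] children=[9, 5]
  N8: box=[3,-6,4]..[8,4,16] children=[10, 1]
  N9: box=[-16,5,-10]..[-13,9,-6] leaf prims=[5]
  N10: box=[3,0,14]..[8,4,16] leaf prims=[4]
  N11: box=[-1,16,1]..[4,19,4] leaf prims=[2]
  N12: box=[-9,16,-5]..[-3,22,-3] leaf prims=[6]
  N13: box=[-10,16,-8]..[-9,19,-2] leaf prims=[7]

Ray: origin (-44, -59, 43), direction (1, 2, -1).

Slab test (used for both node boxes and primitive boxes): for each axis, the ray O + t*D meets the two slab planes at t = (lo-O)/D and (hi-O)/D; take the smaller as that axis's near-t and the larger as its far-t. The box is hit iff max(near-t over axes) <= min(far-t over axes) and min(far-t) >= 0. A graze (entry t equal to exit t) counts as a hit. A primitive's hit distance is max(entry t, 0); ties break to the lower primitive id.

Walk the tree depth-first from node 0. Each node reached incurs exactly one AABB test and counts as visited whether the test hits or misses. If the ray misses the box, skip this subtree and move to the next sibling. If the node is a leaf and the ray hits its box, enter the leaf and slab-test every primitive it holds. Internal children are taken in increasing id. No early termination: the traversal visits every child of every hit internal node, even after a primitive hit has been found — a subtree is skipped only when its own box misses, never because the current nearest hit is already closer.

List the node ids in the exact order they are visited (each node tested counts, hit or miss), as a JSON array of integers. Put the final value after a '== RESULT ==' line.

Trace the traversal:
N0 x:[27,59] y:[41/2,81/2] z:[26,53] -> hit [27,81/2], descend [3, 4, 7, 8]
  N3 x:[27,48] y:[75/2,81/2] z:[39,51] -> hit [39,81/2], descend [2, 11, 12]
    N2 x:[27,35] y:[75/2,39] z:[45,51] -> miss, prune
    N11 x:[43,48] y:[75/2,39] z:[39,42] -> miss, prune
    N12 x:[35,41] y:[75/2,81/2] z:[46,48] -> miss, prune
  N4 x:[55,59] y:[41/2,43/2] z:[26,28] -> miss, prune
  N7 x:[28,36] y:[32,35] z:[33,53] -> hit [33,35], descend [5, 9]
    N5 x:[34,36] y:[67/2,35] z:[33,39] -> hit [34,35] leaf, test {P1@t=34}
    N9 x:[28,31] y:[32,34] z:[49,53] -> miss, prune
  N8 x:[47,52] y:[53/2,63/2] z:[27,39] -> miss, prune

Summary -> nodes [0, 3, 2, 11, 12, 4, 7, 5, 9, 8]; box-tests=10; leaf-entries=1; first=P1

== RESULT ==
[0, 3, 2, 11, 12, 4, 7, 5, 9, 8]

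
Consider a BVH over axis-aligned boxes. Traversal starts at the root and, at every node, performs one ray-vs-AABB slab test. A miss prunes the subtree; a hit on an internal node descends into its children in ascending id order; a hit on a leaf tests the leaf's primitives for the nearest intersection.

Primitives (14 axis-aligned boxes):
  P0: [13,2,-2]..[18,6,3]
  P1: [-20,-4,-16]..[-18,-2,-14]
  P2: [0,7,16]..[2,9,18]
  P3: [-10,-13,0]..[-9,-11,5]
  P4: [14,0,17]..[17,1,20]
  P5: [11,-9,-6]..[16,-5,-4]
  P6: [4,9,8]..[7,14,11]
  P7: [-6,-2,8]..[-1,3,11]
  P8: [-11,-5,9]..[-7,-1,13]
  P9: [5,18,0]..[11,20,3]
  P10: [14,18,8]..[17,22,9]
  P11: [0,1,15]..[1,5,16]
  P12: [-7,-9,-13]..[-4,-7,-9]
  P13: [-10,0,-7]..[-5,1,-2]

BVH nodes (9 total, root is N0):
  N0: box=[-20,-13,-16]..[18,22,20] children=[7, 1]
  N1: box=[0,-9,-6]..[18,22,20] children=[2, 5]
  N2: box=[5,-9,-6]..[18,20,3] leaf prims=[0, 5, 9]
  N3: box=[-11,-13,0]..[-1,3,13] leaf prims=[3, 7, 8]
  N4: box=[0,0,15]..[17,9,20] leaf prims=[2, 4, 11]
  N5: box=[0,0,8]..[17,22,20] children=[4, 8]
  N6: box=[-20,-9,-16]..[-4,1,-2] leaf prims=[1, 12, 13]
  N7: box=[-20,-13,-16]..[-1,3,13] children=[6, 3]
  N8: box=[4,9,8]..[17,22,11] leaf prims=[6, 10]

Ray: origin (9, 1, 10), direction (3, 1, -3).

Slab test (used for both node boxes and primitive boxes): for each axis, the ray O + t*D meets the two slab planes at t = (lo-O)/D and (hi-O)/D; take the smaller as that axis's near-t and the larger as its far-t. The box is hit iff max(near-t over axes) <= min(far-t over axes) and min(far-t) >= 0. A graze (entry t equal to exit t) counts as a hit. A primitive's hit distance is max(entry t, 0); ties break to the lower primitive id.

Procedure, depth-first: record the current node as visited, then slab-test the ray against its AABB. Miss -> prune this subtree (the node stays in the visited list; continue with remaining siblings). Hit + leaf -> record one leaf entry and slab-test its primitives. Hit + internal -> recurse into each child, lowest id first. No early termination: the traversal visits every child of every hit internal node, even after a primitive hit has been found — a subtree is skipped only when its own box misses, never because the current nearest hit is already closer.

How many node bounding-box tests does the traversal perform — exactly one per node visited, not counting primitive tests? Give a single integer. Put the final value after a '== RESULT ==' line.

Trace the traversal:
N0 x:[-29/3,3] y:[-14,21] z:[-10/3,26/3] -> hit [-10/3,3], descend [1, 7]
  N1 x:[-3,3] y:[-10,21] z:[-10/3,16/3] -> hit [-3,3], descend [2, 5]
    N2 x:[-4/3,3] y:[-10,19] z:[7/3,16/3] -> hit [7/3,3] leaf, test {P0@t=7/3, P5(miss), P9(miss)}
    N5 x:[-3,8/3] y:[-1,21] z:[-10/3,2/3] -> hit [-1,2/3], descend [4, 8]
      N4 x:[-3,8/3] y:[-1,8] z:[-10/3,-5/3] -> miss, prune
      N8 x:[-5/3,8/3] y:[8,21] z:[-1/3,2/3] -> miss, prune
  N7 x:[-29/3,-10/3] y:[-14,2] z:[-1,26/3] -> miss, prune

Summary -> nodes [0, 1, 2, 5, 4, 8, 7]; box-tests=7; leaf-entries=1; first=P0

== RESULT ==
7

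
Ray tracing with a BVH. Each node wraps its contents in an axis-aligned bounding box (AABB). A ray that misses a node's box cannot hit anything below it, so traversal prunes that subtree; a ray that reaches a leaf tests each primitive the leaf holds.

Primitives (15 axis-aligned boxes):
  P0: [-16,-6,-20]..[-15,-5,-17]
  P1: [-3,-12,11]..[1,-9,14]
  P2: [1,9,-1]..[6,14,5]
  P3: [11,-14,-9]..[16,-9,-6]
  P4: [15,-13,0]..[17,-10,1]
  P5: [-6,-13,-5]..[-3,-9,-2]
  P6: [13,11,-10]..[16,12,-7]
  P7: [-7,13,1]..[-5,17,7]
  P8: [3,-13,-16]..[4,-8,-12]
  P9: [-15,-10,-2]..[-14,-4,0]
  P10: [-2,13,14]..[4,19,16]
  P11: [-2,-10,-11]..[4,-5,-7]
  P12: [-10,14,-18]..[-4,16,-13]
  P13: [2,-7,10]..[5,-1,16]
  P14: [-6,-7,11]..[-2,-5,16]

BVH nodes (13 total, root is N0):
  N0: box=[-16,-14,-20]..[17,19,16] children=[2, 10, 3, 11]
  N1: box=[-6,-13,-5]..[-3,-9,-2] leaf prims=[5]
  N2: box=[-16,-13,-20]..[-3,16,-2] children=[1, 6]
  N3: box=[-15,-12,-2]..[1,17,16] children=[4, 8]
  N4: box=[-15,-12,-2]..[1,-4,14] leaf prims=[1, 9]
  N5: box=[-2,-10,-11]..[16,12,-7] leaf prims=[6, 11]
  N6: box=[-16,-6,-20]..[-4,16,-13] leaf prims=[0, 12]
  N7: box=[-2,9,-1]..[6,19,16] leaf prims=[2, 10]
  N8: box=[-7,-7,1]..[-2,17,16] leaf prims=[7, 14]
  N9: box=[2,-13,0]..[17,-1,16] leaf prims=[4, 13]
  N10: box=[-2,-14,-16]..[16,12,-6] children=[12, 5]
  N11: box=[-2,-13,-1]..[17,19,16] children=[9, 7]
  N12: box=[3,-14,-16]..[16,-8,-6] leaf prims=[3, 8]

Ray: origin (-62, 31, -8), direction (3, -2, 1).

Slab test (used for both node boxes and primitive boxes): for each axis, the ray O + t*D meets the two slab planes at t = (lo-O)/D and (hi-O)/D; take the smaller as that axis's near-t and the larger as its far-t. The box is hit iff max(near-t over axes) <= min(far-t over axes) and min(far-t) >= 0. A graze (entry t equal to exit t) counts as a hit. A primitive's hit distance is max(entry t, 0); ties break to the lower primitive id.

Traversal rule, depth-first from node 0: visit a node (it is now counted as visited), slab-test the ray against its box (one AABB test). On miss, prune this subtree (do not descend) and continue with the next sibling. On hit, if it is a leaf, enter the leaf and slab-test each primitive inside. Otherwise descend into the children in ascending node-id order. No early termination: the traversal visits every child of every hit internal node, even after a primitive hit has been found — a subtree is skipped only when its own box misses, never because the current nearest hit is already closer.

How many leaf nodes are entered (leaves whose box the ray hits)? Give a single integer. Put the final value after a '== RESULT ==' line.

Walk:
N0 x:[46/3,79/3] y:[6,45/2] z:[-12,24] -> hit [46/3,45/2], descend [2, 3, 10, 11]
  N2 x:[46/3,59/3] y:[15/2,22] z:[-12,6] -> miss, prune
  N3 x:[47/3,21] y:[7,43/2] z:[6,24] -> hit [47/3,21], descend [4, 8]
    N4 x:[47/3,21] y:[35/2,43/2] z:[6,22] -> hit [35/2,21] leaf, test {P1@t=20, P9(miss)}
    N8 x:[55/3,20] y:[7,19] z:[9,24] -> hit [55/3,19] leaf, test {P7(miss), P14@t=19}
  N10 x:[20,26] y:[19/2,45/2] z:[-8,2] -> miss, prune
  N11 x:[20,79/3] y:[6,22] z:[7,24] -> hit [20,22], descend [7, 9]
    N7 x:[20,68/3] y:[6,11] z:[7,24] -> miss, prune
    N9 x:[64/3,79/3] y:[16,22] z:[8,24] -> hit [64/3,22] leaf, test {P4(miss), P13(miss)}

order=[0, 2, 3, 4, 8, 10, 11, 7, 9]  |boxes|=9  |leaves|=3  hit=P14

== RESULT ==
3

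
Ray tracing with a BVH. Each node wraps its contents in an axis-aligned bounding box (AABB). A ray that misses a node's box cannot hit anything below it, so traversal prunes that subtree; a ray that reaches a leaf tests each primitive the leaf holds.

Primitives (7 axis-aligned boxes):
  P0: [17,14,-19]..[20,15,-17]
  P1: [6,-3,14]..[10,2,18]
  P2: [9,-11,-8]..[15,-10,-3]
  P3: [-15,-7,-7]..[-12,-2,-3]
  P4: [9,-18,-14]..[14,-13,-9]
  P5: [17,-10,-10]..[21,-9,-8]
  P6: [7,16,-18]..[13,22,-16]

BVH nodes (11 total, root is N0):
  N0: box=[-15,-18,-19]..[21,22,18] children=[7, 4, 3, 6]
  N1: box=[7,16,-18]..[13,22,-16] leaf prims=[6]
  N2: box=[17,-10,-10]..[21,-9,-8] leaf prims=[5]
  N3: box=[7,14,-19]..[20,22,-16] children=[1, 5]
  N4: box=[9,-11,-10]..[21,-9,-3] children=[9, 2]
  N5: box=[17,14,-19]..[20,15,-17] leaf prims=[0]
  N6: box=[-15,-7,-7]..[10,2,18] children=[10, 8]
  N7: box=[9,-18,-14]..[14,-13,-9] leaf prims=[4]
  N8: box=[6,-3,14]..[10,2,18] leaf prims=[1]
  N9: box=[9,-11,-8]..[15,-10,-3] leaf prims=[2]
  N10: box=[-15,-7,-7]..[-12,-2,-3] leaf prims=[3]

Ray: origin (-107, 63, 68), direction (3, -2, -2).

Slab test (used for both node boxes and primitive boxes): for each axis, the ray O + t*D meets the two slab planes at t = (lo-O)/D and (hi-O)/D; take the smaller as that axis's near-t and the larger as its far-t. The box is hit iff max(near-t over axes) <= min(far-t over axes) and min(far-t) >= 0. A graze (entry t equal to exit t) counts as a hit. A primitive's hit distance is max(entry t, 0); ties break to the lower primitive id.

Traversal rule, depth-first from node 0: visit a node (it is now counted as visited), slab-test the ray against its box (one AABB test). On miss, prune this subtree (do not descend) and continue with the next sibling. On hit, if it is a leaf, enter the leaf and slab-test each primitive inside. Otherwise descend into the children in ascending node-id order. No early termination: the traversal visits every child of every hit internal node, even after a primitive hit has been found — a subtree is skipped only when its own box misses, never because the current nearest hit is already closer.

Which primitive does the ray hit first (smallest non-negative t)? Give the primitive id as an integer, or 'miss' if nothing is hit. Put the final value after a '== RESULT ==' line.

Traverse from the root:
N0 x:[92/3,128/3] y:[41/2,81/2] z:[25,87/2] -> hit [92/3,81/2], descend [3, 4, 6, 7]
  N3 x:[38,127/3] y:[41/2,49/2] z:[42,87/2] -> miss, prune
  N4 x:[116/3,128/3] y:[36,37] z:[71/2,39] -> miss, prune
  N6 x:[92/3,39] y:[61/2,35] z:[25,75/2] -> hit [92/3,35], descend [8, 10]
    N8 x:[113/3,39] y:[61/2,33] z:[25,27] -> miss, prune
    N10 x:[92/3,95/3] y:[65/2,35] z:[71/2,75/2] -> miss, prune
  N7 x:[116/3,121/3] y:[38,81/2] z:[77/2,41] -> hit [116/3,121/3] leaf, test {P4@t=116/3}

order=[0, 3, 4, 6, 8, 10, 7]  |boxes|=7  |leaves|=1  hit=P4

== RESULT ==
4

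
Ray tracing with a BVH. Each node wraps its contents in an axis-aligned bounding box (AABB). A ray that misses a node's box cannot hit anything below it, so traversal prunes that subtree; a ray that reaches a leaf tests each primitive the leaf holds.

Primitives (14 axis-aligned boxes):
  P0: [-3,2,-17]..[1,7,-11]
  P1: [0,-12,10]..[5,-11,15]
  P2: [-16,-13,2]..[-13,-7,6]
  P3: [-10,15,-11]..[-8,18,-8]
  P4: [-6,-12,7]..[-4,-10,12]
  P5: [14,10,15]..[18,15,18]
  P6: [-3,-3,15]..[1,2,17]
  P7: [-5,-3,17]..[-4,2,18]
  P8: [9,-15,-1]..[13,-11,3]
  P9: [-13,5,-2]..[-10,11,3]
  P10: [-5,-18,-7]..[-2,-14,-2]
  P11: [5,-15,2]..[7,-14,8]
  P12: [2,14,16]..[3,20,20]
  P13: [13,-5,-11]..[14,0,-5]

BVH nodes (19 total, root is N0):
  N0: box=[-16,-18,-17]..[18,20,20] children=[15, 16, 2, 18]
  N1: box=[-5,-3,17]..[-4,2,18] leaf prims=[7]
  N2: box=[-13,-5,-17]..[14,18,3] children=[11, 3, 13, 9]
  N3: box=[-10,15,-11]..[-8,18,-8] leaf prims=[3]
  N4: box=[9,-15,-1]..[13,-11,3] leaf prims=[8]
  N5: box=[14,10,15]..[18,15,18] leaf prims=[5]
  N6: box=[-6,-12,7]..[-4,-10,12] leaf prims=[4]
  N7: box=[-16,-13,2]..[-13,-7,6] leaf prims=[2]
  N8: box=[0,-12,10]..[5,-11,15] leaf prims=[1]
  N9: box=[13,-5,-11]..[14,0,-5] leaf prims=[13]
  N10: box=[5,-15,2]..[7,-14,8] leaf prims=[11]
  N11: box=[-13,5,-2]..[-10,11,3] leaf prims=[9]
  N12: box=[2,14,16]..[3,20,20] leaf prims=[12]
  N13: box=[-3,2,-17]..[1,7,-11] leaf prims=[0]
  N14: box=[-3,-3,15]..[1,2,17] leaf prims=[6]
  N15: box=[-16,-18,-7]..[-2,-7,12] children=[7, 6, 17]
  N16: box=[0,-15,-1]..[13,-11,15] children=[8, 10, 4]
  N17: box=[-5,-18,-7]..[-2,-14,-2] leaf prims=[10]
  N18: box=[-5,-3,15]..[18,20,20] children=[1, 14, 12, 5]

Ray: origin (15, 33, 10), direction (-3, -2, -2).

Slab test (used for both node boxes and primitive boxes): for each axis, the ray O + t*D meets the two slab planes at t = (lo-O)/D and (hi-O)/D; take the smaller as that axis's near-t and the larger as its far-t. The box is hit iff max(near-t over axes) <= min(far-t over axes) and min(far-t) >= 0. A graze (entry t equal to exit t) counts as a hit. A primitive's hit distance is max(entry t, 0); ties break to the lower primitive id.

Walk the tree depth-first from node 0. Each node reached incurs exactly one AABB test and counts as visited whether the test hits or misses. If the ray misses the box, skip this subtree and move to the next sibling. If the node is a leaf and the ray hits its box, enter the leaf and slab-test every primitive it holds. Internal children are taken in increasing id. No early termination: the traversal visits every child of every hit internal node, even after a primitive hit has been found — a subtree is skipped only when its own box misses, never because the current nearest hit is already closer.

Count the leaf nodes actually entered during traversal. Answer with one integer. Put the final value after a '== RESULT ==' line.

Traverse from the root:
N0 x:[-1,31/3] y:[13/2,51/2] z:[-5,27/2] -> hit [13/2,31/3], descend [2, 15, 16, 18]
  N2 x:[1/3,28/3] y:[15/2,19] z:[7/2,27/2] -> hit [15/2,28/3], descend [3, 9, 11, 13]
    N3 x:[23/3,25/3] y:[15/2,9] z:[9,21/2] -> miss, prune
    N9 x:[1/3,2/3] y:[33/2,19] z:[15/2,21/2] -> miss, prune
    N11 x:[25/3,28/3] y:[11,14] z:[7/2,6] -> miss, prune
    N13 x:[14/3,6] y:[13,31/2] z:[21/2,27/2] -> miss, prune
  N15 x:[17/3,31/3] y:[20,51/2] z:[-1,17/2] -> miss, prune
  N16 x:[2/3,5] y:[22,24] z:[-5/2,11/2] -> miss, prune
  N18 x:[-1,20/3] y:[13/2,18] z:[-5,-5/2] -> miss, prune

Summary -> nodes [0, 2, 3, 9, 11, 13, 15, 16, 18]; box-tests=9; leaf-entries=0; first=miss

== RESULT ==
0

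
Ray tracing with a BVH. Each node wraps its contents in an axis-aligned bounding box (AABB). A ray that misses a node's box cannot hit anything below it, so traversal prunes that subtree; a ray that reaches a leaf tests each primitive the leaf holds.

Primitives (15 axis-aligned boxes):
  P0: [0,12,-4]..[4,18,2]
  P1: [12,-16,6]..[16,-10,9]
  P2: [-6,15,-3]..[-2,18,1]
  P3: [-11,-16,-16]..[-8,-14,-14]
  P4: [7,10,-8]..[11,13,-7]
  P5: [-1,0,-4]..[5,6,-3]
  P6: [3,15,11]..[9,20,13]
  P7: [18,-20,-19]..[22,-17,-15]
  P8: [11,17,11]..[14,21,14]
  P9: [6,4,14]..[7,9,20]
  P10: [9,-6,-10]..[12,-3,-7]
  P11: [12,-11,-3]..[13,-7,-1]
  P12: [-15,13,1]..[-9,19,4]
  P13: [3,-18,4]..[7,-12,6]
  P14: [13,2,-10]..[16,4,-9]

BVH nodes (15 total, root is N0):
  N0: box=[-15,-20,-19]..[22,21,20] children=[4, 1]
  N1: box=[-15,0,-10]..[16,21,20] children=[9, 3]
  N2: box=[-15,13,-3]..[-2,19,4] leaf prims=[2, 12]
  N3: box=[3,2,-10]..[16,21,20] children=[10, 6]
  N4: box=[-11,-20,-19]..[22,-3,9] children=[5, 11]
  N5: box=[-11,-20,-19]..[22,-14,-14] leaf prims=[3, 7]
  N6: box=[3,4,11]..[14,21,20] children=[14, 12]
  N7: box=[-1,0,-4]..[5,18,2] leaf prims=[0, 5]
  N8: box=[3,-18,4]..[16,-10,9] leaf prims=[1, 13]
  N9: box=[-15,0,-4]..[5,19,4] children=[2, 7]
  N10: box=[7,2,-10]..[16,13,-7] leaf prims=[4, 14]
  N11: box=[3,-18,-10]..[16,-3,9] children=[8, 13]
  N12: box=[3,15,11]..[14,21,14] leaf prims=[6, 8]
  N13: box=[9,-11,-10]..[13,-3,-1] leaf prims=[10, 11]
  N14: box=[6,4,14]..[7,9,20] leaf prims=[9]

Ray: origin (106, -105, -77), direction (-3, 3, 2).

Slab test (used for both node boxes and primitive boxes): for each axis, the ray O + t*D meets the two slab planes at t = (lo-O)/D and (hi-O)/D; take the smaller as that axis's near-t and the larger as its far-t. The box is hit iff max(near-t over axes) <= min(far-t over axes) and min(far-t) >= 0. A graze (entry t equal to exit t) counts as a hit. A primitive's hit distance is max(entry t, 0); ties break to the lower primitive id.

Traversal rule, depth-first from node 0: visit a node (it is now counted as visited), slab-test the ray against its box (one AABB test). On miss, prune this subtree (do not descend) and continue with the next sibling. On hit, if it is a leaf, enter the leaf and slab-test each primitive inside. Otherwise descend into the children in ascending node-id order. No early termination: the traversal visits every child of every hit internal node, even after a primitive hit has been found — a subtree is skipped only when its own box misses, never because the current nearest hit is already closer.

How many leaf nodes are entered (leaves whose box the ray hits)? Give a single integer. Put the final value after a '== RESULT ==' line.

Trace the traversal:
N0 x:[28,121/3] y:[85/3,42] z:[29,97/2] -> hit [29,121/3], descend [1, 4]
  N1 x:[30,121/3] y:[35,42] z:[67/2,97/2] -> hit [35,121/3], descend [3, 9]
    N3 x:[30,103/3] y:[107/3,42] z:[67/2,97/2] -> miss, prune
    N9 x:[101/3,121/3] y:[35,124/3] z:[73/2,81/2] -> hit [73/2,121/3], descend [2, 7]
      N2 x:[36,121/3] y:[118/3,124/3] z:[37,81/2] -> hit [118/3,121/3] leaf, test {P2(miss), P12@t=118/3}
      N7 x:[101/3,107/3] y:[35,41] z:[73/2,79/2] -> miss, prune
  N4 x:[28,39] y:[85/3,34] z:[29,43] -> hit [29,34], descend [5, 11]
    N5 x:[28,39] y:[85/3,91/3] z:[29,63/2] -> hit [29,91/3] leaf, test {P3(miss), P7@t=29}
    N11 x:[30,103/3] y:[29,34] z:[67/2,43] -> hit [67/2,34], descend [8, 13]
      N8 x:[30,103/3] y:[29,95/3] z:[81/2,43] -> miss, prune
      N13 x:[31,97/3] y:[94/3,34] z:[67/2,38] -> miss, prune

order=[0, 1, 3, 9, 2, 7, 4, 5, 11, 8, 13]  |boxes|=11  |leaves|=2  hit=P7

== RESULT ==
2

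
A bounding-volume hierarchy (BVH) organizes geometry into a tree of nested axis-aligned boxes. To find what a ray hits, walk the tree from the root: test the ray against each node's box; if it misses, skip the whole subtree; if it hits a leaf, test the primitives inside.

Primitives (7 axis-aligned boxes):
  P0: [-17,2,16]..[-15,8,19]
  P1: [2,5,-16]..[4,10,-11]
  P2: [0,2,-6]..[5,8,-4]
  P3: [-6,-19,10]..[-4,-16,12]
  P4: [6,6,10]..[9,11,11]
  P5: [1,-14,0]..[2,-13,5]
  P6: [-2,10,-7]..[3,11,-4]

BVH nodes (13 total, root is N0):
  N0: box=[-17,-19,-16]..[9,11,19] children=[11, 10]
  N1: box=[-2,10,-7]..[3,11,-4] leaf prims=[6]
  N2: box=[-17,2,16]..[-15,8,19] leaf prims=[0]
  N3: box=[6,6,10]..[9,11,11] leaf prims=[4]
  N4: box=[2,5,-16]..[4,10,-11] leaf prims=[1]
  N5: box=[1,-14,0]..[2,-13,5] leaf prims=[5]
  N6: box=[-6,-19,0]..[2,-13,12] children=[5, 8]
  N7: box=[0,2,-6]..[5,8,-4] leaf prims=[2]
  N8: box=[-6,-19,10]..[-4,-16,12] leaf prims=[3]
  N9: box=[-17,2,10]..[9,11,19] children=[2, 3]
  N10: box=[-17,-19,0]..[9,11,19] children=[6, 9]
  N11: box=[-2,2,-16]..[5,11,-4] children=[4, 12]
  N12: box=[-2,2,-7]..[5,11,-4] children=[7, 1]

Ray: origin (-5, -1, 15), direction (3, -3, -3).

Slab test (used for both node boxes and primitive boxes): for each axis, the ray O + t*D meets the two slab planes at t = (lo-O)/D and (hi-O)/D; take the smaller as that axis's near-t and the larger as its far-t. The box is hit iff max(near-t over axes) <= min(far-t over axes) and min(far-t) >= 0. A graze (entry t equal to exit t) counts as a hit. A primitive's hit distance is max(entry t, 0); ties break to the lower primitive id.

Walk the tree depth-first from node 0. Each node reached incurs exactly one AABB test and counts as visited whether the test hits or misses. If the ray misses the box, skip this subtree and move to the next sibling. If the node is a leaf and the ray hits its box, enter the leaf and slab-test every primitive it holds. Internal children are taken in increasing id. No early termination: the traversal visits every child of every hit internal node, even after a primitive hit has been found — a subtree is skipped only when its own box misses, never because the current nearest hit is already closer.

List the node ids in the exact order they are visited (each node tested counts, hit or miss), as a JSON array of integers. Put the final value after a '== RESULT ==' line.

Walk:
N0 x:[-4,14/3] y:[-4,6] z:[-4/3,31/3] -> hit [-4/3,14/3], descend [10, 11]
  N10 x:[-4,14/3] y:[-4,6] z:[-4/3,5] -> hit [-4/3,14/3], descend [6, 9]
    N6 x:[-1/3,7/3] y:[4,6] z:[1,5] -> miss, prune
    N9 x:[-4,14/3] y:[-4,-1] z:[-4/3,5/3] -> miss, prune
  N11 x:[1,10/3] y:[-4,-1] z:[19/3,31/3] -> miss, prune

order=[0, 10, 6, 9, 11]  |boxes|=5  |leaves|=0  hit=miss

== RESULT ==
[0, 10, 6, 9, 11]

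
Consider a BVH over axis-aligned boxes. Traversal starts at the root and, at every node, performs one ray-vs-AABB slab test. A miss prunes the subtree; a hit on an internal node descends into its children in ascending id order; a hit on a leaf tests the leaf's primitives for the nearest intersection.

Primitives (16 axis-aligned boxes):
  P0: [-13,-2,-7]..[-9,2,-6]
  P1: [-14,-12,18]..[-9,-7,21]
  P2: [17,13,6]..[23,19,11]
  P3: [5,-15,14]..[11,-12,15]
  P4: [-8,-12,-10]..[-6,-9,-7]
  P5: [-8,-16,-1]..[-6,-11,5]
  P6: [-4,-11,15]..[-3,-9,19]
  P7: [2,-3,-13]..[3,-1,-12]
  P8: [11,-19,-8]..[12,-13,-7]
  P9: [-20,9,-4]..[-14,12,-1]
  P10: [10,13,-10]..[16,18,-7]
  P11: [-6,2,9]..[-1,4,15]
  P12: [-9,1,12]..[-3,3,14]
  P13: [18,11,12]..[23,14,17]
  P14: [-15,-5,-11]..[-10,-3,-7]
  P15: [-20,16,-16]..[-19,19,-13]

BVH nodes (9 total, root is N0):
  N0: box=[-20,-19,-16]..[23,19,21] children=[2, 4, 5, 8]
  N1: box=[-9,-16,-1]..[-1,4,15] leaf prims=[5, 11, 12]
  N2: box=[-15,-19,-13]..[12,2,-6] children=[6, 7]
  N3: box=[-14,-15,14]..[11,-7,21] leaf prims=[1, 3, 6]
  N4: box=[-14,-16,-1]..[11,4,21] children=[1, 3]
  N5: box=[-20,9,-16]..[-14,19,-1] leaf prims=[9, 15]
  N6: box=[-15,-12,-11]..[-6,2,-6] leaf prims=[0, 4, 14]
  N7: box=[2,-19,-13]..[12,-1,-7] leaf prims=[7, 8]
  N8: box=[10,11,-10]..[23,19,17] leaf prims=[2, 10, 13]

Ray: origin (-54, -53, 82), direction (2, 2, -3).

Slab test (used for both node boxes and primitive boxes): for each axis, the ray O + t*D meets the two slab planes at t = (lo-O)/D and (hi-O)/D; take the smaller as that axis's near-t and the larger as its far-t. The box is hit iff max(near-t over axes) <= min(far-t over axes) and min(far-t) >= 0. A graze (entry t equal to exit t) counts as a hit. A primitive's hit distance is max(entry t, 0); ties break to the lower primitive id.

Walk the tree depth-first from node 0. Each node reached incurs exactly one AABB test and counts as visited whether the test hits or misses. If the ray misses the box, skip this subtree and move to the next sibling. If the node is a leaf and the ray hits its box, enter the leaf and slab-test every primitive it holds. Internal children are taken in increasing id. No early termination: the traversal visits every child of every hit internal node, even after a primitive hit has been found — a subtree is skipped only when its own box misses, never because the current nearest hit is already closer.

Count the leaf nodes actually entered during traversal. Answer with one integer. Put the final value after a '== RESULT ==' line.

Traverse from the root:
N0 x:[17,77/2] y:[17,36] z:[61/3,98/3] -> hit [61/3,98/3], descend [2, 4, 5, 8]
  N2 x:[39/2,33] y:[17,55/2] z:[88/3,95/3] -> miss, prune
  N4 x:[20,65/2] y:[37/2,57/2] z:[61/3,83/3] -> hit [61/3,83/3], descend [1, 3]
    N1 x:[45/2,53/2] y:[37/2,57/2] z:[67/3,83/3] -> hit [45/2,53/2] leaf, test {P5(miss), P11(miss), P12(miss)}
    N3 x:[20,65/2] y:[19,23] z:[61/3,68/3] -> hit [61/3,68/3] leaf, test {P1@t=41/2, P3(miss), P6(miss)}
  N5 x:[17,20] y:[31,36] z:[83/3,98/3] -> miss, prune
  N8 x:[32,77/2] y:[32,36] z:[65/3,92/3] -> miss, prune

Visited [0, 2, 4, 1, 3, 5, 8]. Tests: 7 box, 2 leaf. Nearest: P1.

== RESULT ==
2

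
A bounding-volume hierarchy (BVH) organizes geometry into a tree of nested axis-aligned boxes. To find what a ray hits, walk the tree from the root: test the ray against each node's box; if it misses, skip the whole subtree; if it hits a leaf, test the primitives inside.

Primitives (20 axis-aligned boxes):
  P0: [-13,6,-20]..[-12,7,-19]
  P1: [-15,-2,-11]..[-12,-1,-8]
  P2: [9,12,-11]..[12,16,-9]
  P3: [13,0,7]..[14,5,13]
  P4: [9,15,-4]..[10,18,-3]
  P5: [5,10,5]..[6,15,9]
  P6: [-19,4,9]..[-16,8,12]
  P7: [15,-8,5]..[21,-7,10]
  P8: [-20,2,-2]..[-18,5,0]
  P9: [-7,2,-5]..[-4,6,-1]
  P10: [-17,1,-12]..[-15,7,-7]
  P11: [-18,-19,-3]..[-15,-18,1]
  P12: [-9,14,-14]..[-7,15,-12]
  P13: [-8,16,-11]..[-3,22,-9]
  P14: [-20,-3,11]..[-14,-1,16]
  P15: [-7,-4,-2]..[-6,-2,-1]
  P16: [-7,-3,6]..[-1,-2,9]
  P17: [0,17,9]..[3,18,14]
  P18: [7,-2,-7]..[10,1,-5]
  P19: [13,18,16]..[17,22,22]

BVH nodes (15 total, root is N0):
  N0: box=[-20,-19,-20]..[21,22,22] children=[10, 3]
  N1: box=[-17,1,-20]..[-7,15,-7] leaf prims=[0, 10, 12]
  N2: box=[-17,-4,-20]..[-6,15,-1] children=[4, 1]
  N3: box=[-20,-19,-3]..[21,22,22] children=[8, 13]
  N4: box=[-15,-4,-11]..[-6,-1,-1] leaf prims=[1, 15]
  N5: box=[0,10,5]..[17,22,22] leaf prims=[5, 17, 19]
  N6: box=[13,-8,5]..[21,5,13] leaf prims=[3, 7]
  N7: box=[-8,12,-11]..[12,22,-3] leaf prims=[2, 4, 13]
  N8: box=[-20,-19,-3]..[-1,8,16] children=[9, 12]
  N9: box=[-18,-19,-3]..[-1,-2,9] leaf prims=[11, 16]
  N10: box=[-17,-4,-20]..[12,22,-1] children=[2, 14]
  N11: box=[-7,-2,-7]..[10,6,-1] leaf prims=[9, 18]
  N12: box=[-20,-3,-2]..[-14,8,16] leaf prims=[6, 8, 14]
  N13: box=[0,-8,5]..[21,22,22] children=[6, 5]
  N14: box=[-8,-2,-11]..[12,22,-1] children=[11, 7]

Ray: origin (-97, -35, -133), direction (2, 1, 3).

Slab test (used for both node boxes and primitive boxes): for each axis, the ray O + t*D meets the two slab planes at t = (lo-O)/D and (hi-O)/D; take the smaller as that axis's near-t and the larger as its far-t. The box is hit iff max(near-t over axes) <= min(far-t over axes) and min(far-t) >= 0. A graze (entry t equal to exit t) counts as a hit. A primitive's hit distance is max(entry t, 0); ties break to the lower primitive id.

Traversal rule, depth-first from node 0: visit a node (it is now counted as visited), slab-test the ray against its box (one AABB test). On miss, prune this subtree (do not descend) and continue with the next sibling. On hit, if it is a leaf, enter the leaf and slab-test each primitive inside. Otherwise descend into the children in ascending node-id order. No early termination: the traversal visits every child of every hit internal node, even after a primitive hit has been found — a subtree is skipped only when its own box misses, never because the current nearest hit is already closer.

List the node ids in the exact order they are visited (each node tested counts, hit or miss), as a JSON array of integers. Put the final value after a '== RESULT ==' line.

Trace the traversal:
N0 x:[77/2,59] y:[16,57] z:[113/3,155/3] -> hit [77/2,155/3], descend [3, 10]
  N3 x:[77/2,59] y:[16,57] z:[130/3,155/3] -> hit [130/3,155/3], descend [8, 13]
    N8 x:[77/2,48] y:[16,43] z:[130/3,149/3] -> miss, prune
    N13 x:[97/2,59] y:[27,57] z:[46,155/3] -> hit [97/2,155/3], descend [5, 6]
      N5 x:[97/2,57] y:[45,57] z:[46,155/3] -> hit [97/2,155/3] leaf, test {P5(miss), P17(miss), P19(miss)}
      N6 x:[55,59] y:[27,40] z:[46,146/3] -> miss, prune
  N10 x:[40,109/2] y:[31,57] z:[113/3,44] -> hit [40,44], descend [2, 14]
    N2 x:[40,91/2] y:[31,50] z:[113/3,44] -> hit [40,44], descend [1, 4]
      N1 x:[40,45] y:[36,50] z:[113/3,42] -> hit [40,42] leaf, test {P0(miss), P10@t=121/3, P12(miss)}
      N4 x:[41,91/2] y:[31,34] z:[122/3,44] -> miss, prune
    N14 x:[89/2,109/2] y:[33,57] z:[122/3,44] -> miss, prune

order=[0, 3, 8, 13, 5, 6, 10, 2, 1, 4, 14]  |boxes|=11  |leaves|=2  hit=P10

== RESULT ==
[0, 3, 8, 13, 5, 6, 10, 2, 1, 4, 14]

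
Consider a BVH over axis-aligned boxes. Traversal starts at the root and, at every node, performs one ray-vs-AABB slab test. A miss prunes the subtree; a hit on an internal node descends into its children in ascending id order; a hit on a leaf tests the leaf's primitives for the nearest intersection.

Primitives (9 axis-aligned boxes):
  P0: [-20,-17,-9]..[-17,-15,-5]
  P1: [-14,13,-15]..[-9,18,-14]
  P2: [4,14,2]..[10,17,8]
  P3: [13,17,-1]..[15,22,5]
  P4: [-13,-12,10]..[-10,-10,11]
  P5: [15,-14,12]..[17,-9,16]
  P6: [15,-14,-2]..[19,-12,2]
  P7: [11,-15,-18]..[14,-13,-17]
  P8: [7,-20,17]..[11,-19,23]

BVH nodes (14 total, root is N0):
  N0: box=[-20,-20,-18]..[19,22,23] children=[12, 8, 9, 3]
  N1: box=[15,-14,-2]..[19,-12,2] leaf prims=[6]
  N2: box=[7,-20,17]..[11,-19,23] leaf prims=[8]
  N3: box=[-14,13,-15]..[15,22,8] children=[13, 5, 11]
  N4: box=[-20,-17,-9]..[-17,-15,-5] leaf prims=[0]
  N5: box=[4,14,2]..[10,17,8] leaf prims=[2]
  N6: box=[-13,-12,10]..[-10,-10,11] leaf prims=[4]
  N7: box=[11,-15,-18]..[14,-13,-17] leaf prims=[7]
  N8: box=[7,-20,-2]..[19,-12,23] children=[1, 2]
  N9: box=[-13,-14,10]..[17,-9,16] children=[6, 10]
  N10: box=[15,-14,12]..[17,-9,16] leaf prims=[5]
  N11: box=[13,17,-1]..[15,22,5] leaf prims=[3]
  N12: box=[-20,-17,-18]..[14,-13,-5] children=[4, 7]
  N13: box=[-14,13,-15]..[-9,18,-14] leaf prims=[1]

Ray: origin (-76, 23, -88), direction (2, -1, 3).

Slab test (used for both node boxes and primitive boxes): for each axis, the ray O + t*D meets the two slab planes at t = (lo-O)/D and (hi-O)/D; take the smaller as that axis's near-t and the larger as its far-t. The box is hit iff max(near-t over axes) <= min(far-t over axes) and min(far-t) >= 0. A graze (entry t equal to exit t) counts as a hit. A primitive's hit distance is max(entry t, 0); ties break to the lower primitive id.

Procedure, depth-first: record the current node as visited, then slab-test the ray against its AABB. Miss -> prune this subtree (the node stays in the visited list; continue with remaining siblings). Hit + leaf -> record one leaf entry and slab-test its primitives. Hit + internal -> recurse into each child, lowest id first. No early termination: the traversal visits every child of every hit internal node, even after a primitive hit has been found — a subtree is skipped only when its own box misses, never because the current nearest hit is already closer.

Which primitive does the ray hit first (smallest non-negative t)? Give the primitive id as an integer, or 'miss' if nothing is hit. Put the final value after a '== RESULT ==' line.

Walk:
N0 x:[28,95/2] y:[1,43] z:[70/3,37] -> hit [28,37], descend [3, 8, 9, 12]
  N3 x:[31,91/2] y:[1,10] z:[73/3,32] -> miss, prune
  N8 x:[83/2,95/2] y:[35,43] z:[86/3,37] -> miss, prune
  N9 x:[63/2,93/2] y:[32,37] z:[98/3,104/3] -> hit [98/3,104/3], descend [6, 10]
    N6 x:[63/2,33] y:[33,35] z:[98/3,33] -> hit [33,33] leaf, test {P4@t=33}
    N10 x:[91/2,93/2] y:[32,37] z:[100/3,104/3] -> miss, prune
  N12 x:[28,45] y:[36,40] z:[70/3,83/3] -> miss, prune

order=[0, 3, 8, 9, 6, 10, 12]  |boxes|=7  |leaves|=1  hit=P4

== RESULT ==
4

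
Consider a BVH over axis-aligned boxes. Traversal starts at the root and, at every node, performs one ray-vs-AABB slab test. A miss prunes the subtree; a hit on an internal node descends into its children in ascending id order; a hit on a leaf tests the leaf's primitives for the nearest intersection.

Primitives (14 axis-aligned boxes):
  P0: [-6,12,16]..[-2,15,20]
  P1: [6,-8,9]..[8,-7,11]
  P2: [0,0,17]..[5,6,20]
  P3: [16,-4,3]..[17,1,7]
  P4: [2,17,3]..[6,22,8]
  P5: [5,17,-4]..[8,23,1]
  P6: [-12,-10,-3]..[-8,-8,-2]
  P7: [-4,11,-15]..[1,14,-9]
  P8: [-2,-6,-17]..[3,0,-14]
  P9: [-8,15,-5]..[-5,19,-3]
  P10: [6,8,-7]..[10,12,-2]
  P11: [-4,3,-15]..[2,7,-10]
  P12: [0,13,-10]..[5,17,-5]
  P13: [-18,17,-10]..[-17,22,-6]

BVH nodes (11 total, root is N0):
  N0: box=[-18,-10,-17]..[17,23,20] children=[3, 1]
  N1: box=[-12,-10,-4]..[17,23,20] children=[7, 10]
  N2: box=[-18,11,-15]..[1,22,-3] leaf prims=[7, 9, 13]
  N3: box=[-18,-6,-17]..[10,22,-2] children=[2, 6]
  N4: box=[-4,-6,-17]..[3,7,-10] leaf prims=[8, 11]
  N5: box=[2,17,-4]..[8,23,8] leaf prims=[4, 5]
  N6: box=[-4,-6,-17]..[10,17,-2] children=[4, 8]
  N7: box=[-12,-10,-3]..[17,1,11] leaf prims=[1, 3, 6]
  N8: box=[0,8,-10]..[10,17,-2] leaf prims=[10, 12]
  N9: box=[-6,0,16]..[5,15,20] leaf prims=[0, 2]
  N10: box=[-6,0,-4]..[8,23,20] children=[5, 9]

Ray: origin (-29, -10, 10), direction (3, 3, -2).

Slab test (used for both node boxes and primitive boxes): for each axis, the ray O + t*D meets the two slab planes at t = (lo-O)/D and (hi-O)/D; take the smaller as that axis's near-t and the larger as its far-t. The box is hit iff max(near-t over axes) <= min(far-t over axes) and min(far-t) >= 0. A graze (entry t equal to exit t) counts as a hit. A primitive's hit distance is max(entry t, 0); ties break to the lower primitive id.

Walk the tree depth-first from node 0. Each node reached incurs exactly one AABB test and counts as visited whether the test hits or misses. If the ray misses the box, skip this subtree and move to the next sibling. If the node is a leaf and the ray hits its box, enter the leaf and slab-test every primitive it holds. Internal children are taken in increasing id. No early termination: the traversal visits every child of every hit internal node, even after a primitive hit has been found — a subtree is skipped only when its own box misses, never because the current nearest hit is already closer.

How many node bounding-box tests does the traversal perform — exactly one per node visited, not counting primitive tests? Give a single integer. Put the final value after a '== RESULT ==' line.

Trace the traversal:
N0 x:[11/3,46/3] y:[0,11] z:[-5,27/2] -> hit [11/3,11], descend [1, 3]
  N1 x:[17/3,46/3] y:[0,11] z:[-5,7] -> hit [17/3,7], descend [7, 10]
    N7 x:[17/3,46/3] y:[0,11/3] z:[-1/2,13/2] -> miss, prune
    N10 x:[23/3,37/3] y:[10/3,11] z:[-5,7] -> miss, prune
  N3 x:[11/3,13] y:[4/3,32/3] z:[6,27/2] -> hit [6,32/3], descend [2, 6]
    N2 x:[11/3,10] y:[7,32/3] z:[13/2,25/2] -> hit [7,10] leaf, test {P7(miss), P9(miss), P13(miss)}
    N6 x:[25/3,13] y:[4/3,9] z:[6,27/2] -> hit [25/3,9], descend [4, 8]
      N4 x:[25/3,32/3] y:[4/3,17/3] z:[10,27/2] -> miss, prune
      N8 x:[29/3,13] y:[6,9] z:[6,10] -> miss, prune

order=[0, 1, 7, 10, 3, 2, 6, 4, 8]  |boxes|=9  |leaves|=1  hit=miss

== RESULT ==
9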